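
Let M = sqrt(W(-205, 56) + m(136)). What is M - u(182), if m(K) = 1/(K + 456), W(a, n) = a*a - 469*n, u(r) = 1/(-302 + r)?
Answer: 1/120 + sqrt(345228981)/148 ≈ 125.55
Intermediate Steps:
W(a, n) = a**2 - 469*n
m(K) = 1/(456 + K)
M = sqrt(345228981)/148 (M = sqrt(((-205)**2 - 469*56) + 1/(456 + 136)) = sqrt((42025 - 26264) + 1/592) = sqrt(15761 + 1/592) = sqrt(9330513/592) = sqrt(345228981)/148 ≈ 125.54)
M - u(182) = sqrt(345228981)/148 - 1/(-302 + 182) = sqrt(345228981)/148 - 1/(-120) = sqrt(345228981)/148 - 1*(-1/120) = sqrt(345228981)/148 + 1/120 = 1/120 + sqrt(345228981)/148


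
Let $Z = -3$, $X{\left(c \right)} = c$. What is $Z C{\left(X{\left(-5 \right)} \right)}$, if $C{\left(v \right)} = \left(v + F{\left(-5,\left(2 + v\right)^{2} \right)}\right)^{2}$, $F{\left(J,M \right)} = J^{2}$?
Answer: $-1200$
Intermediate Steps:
$C{\left(v \right)} = \left(25 + v\right)^{2}$ ($C{\left(v \right)} = \left(v + \left(-5\right)^{2}\right)^{2} = \left(v + 25\right)^{2} = \left(25 + v\right)^{2}$)
$Z C{\left(X{\left(-5 \right)} \right)} = - 3 \left(25 - 5\right)^{2} = - 3 \cdot 20^{2} = \left(-3\right) 400 = -1200$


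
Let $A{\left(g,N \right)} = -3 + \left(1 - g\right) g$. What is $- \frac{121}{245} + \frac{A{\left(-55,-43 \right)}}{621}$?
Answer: $- \frac{830476}{152145} \approx -5.4585$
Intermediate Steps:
$A{\left(g,N \right)} = -3 + g \left(1 - g\right)$
$- \frac{121}{245} + \frac{A{\left(-55,-43 \right)}}{621} = - \frac{121}{245} + \frac{-3 - 55 - \left(-55\right)^{2}}{621} = \left(-121\right) \frac{1}{245} + \left(-3 - 55 - 3025\right) \frac{1}{621} = - \frac{121}{245} + \left(-3 - 55 - 3025\right) \frac{1}{621} = - \frac{121}{245} - \frac{3083}{621} = - \frac{830476}{152145}$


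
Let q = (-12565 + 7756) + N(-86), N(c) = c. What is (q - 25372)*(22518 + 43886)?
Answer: -2009849868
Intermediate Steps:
q = -4895 (q = (-12565 + 7756) - 86 = -4809 - 86 = -4895)
(q - 25372)*(22518 + 43886) = (-4895 - 25372)*(22518 + 43886) = -30267*66404 = -2009849868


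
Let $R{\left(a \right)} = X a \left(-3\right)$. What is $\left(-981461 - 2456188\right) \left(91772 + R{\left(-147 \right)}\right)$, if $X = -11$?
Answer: $-298803888729$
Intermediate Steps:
$R{\left(a \right)} = 33 a$ ($R{\left(a \right)} = - 11 a \left(-3\right) = 33 a$)
$\left(-981461 - 2456188\right) \left(91772 + R{\left(-147 \right)}\right) = \left(-981461 - 2456188\right) \left(91772 + 33 \left(-147\right)\right) = - 3437649 \left(91772 - 4851\right) = \left(-3437649\right) 86921 = -298803888729$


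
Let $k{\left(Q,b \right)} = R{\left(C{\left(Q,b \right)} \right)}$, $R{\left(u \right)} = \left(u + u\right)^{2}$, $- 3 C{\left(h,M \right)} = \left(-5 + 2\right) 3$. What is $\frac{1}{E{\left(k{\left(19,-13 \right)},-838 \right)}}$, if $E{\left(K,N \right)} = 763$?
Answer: $\frac{1}{763} \approx 0.0013106$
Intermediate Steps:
$C{\left(h,M \right)} = 3$ ($C{\left(h,M \right)} = - \frac{\left(-5 + 2\right) 3}{3} = - \frac{\left(-3\right) 3}{3} = \left(- \frac{1}{3}\right) \left(-9\right) = 3$)
$R{\left(u \right)} = 4 u^{2}$ ($R{\left(u \right)} = \left(2 u\right)^{2} = 4 u^{2}$)
$k{\left(Q,b \right)} = 36$ ($k{\left(Q,b \right)} = 4 \cdot 3^{2} = 4 \cdot 9 = 36$)
$\frac{1}{E{\left(k{\left(19,-13 \right)},-838 \right)}} = \frac{1}{763}$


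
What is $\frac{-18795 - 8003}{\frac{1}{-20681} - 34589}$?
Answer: $\frac{277104719}{357667555} \approx 0.77475$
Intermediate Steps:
$\frac{-18795 - 8003}{\frac{1}{-20681} - 34589} = - \frac{26798}{- \frac{1}{20681} - 34589} = - \frac{26798}{- \frac{715335110}{20681}} = \left(-26798\right) \left(- \frac{20681}{715335110}\right) = \frac{277104719}{357667555}$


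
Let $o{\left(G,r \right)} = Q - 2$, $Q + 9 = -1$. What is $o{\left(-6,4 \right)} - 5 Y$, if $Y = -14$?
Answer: $58$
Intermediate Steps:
$Q = -10$ ($Q = -9 - 1 = -10$)
$o{\left(G,r \right)} = -12$ ($o{\left(G,r \right)} = -10 - 2 = -12$)
$o{\left(-6,4 \right)} - 5 Y = -12 - -70 = -12 + 70 = 58$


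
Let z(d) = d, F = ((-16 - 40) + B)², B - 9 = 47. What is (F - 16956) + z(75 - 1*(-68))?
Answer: -16813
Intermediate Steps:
B = 56 (B = 9 + 47 = 56)
F = 0 (F = ((-16 - 40) + 56)² = (-56 + 56)² = 0² = 0)
(F - 16956) + z(75 - 1*(-68)) = (0 - 16956) + (75 - 1*(-68)) = -16956 + (75 + 68) = -16956 + 143 = -16813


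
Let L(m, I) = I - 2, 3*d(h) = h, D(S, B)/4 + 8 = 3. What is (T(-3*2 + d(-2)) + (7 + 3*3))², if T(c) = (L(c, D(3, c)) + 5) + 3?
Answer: 4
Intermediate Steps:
D(S, B) = -20 (D(S, B) = -32 + 4*3 = -32 + 12 = -20)
d(h) = h/3
L(m, I) = -2 + I
T(c) = -14 (T(c) = ((-2 - 20) + 5) + 3 = (-22 + 5) + 3 = -17 + 3 = -14)
(T(-3*2 + d(-2)) + (7 + 3*3))² = (-14 + (7 + 3*3))² = (-14 + (7 + 9))² = (-14 + 16)² = 2² = 4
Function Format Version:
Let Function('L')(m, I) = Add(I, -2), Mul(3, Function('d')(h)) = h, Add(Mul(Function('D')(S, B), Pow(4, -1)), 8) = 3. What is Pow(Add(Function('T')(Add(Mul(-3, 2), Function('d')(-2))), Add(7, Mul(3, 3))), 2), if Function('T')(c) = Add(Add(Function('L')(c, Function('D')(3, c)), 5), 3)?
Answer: 4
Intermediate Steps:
Function('D')(S, B) = -20 (Function('D')(S, B) = Add(-32, Mul(4, 3)) = Add(-32, 12) = -20)
Function('d')(h) = Mul(Rational(1, 3), h)
Function('L')(m, I) = Add(-2, I)
Function('T')(c) = -14 (Function('T')(c) = Add(Add(Add(-2, -20), 5), 3) = Add(Add(-22, 5), 3) = Add(-17, 3) = -14)
Pow(Add(Function('T')(Add(Mul(-3, 2), Function('d')(-2))), Add(7, Mul(3, 3))), 2) = Pow(Add(-14, Add(7, Mul(3, 3))), 2) = Pow(Add(-14, Add(7, 9)), 2) = Pow(Add(-14, 16), 2) = Pow(2, 2) = 4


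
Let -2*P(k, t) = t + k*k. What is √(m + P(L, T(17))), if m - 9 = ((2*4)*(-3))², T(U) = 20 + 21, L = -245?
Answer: 6*I*√818 ≈ 171.6*I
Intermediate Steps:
T(U) = 41
m = 585 (m = 9 + ((2*4)*(-3))² = 9 + (8*(-3))² = 9 + (-24)² = 9 + 576 = 585)
P(k, t) = -t/2 - k²/2 (P(k, t) = -(t + k*k)/2 = -(t + k²)/2 = -t/2 - k²/2)
√(m + P(L, T(17))) = √(585 + (-½*41 - ½*(-245)²)) = √(585 + (-41/2 - ½*60025)) = √(585 + (-41/2 - 60025/2)) = √(585 - 30033) = √(-29448) = 6*I*√818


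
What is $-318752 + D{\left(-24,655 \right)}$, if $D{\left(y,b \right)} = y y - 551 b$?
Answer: $-679081$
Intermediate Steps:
$D{\left(y,b \right)} = y^{2} - 551 b$
$-318752 + D{\left(-24,655 \right)} = -318752 + \left(\left(-24\right)^{2} - 360905\right) = -318752 + \left(576 - 360905\right) = -318752 - 360329 = -679081$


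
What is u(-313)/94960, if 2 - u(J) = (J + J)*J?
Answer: -12246/5935 ≈ -2.0634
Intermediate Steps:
u(J) = 2 - 2*J² (u(J) = 2 - (J + J)*J = 2 - 2*J*J = 2 - 2*J²)
u(-313)/94960 = (2 - 2*(-313)²)/94960 = (2 - 2*97969)*(1/94960) = (2 - 195938)*(1/94960) = -195936*1/94960 = -12246/5935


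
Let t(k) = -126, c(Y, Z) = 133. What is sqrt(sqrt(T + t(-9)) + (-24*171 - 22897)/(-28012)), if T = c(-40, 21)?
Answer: sqrt(189088003 + 196168036*sqrt(7))/14006 ≈ 1.8999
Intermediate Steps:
T = 133
sqrt(sqrt(T + t(-9)) + (-24*171 - 22897)/(-28012)) = sqrt(sqrt(133 - 126) + (-24*171 - 22897)/(-28012)) = sqrt(sqrt(7) + (-4104 - 22897)*(-1/28012)) = sqrt(sqrt(7) - 27001*(-1/28012)) = sqrt(sqrt(7) + 27001/28012) = sqrt(27001/28012 + sqrt(7))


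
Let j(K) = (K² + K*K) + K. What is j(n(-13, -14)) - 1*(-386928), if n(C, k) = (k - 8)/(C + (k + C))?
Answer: 77385831/200 ≈ 3.8693e+5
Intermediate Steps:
n(C, k) = (-8 + k)/(k + 2*C) (n(C, k) = (-8 + k)/(C + (C + k)) = (-8 + k)/(k + 2*C))
j(K) = K + 2*K² (j(K) = (K² + K²) + K = 2*K² + K = K + 2*K²)
j(n(-13, -14)) - 1*(-386928) = ((-8 - 14)/(-14 + 2*(-13)))*(1 + 2*((-8 - 14)/(-14 + 2*(-13)))) - 1*(-386928) = (-22/(-14 - 26))*(1 + 2*(-22/(-14 - 26))) + 386928 = (-22/(-40))*(1 + 2*(-22/(-40))) + 386928 = (-1/40*(-22))*(1 + 2*(-1/40*(-22))) + 386928 = 11*(1 + 2*(11/20))/20 + 386928 = 11*(1 + 11/10)/20 + 386928 = (11/20)*(21/10) + 386928 = 231/200 + 386928 = 77385831/200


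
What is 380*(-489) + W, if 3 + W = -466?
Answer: -186289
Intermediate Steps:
W = -469 (W = -3 - 466 = -469)
380*(-489) + W = 380*(-489) - 469 = -185820 - 469 = -186289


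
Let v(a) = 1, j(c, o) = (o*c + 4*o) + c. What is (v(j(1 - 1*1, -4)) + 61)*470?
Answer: 29140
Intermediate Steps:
j(c, o) = c + 4*o + c*o (j(c, o) = (c*o + 4*o) + c = (4*o + c*o) + c = c + 4*o + c*o)
(v(j(1 - 1*1, -4)) + 61)*470 = (1 + 61)*470 = 62*470 = 29140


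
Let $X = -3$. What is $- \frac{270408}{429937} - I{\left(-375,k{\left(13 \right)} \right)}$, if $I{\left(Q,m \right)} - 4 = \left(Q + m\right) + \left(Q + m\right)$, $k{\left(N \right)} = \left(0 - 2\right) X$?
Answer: $\frac{315303350}{429937} \approx 733.37$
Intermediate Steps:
$k{\left(N \right)} = 6$ ($k{\left(N \right)} = \left(0 - 2\right) \left(-3\right) = \left(-2\right) \left(-3\right) = 6$)
$I{\left(Q,m \right)} = 4 + 2 Q + 2 m$ ($I{\left(Q,m \right)} = 4 + \left(\left(Q + m\right) + \left(Q + m\right)\right) = 4 + \left(2 Q + 2 m\right) = 4 + 2 Q + 2 m$)
$- \frac{270408}{429937} - I{\left(-375,k{\left(13 \right)} \right)} = - \frac{270408}{429937} - \left(4 + 2 \left(-375\right) + 2 \cdot 6\right) = \left(-270408\right) \frac{1}{429937} - \left(4 - 750 + 12\right) = - \frac{270408}{429937} - -734 = - \frac{270408}{429937} + 734 = \frac{315303350}{429937}$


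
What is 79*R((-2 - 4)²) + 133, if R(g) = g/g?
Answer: 212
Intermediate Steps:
R(g) = 1
79*R((-2 - 4)²) + 133 = 79*1 + 133 = 79 + 133 = 212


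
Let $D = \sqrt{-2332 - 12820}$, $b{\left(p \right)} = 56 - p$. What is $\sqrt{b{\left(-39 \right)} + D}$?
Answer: $\sqrt{95 + 4 i \sqrt{947}} \approx 11.191 + 5.4995 i$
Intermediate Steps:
$D = 4 i \sqrt{947}$ ($D = \sqrt{-15152} = 4 i \sqrt{947} \approx 123.09 i$)
$\sqrt{b{\left(-39 \right)} + D} = \sqrt{\left(56 - -39\right) + 4 i \sqrt{947}} = \sqrt{\left(56 + 39\right) + 4 i \sqrt{947}} = \sqrt{95 + 4 i \sqrt{947}}$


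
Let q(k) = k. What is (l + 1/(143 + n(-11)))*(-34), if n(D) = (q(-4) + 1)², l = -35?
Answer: 90423/76 ≈ 1189.8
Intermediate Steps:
n(D) = 9 (n(D) = (-4 + 1)² = (-3)² = 9)
(l + 1/(143 + n(-11)))*(-34) = (-35 + 1/(143 + 9))*(-34) = (-35 + 1/152)*(-34) = -5319/152*(-34) = 90423/76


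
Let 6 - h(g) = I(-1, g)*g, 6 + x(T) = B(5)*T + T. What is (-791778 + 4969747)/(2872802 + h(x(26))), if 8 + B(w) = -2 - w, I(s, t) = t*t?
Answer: 4177969/53525808 ≈ 0.078055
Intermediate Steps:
I(s, t) = t**2
B(w) = -10 - w (B(w) = -8 + (-2 - w) = -10 - w)
x(T) = -6 - 14*T (x(T) = -6 + ((-10 - 1*5)*T + T) = -6 + ((-10 - 5)*T + T) = -6 + (-15*T + T) = -6 - 14*T)
h(g) = 6 - g**3 (h(g) = 6 - g**2*g = 6 - g**3)
(-791778 + 4969747)/(2872802 + h(x(26))) = (-791778 + 4969747)/(2872802 + (6 - (-6 - 14*26)**3)) = 4177969/(2872802 + (6 - (-6 - 364)**3)) = 4177969/(2872802 + (6 - 1*(-370)**3)) = 4177969/(2872802 + (6 - 1*(-50653000))) = 4177969/(2872802 + (6 + 50653000)) = 4177969/(2872802 + 50653006) = 4177969/53525808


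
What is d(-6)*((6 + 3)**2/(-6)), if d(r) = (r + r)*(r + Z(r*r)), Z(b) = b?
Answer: 4860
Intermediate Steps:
d(r) = 2*r*(r + r**2) (d(r) = (r + r)*(r + r*r) = (2*r)*(r + r**2) = 2*r*(r + r**2))
d(-6)*((6 + 3)**2/(-6)) = (2*(-6)**2*(1 - 6))*((6 + 3)**2/(-6)) = (2*36*(-5))*(9**2*(-1/6)) = -29160*(-1)/6 = -360*(-27/2) = 4860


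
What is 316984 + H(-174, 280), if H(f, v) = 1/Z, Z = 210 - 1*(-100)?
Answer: 98265041/310 ≈ 3.1698e+5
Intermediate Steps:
Z = 310 (Z = 210 + 100 = 310)
H(f, v) = 1/310
316984 + H(-174, 280) = 316984 + 1/310 = 98265041/310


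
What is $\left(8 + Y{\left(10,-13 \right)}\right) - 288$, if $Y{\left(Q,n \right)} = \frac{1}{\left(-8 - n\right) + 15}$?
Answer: $- \frac{5599}{20} \approx -279.95$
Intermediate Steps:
$Y{\left(Q,n \right)} = \frac{1}{7 - n}$
$\left(8 + Y{\left(10,-13 \right)}\right) - 288 = \left(8 - \frac{1}{-7 - 13}\right) - 288 = \left(8 - \frac{1}{-20}\right) - 288 = \left(8 - - \frac{1}{20}\right) - 288 = \left(8 + \frac{1}{20}\right) - 288 = \frac{161}{20} - 288 = - \frac{5599}{20}$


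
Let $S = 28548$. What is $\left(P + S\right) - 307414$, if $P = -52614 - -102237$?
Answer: $-229243$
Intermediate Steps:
$P = 49623$ ($P = -52614 + 102237 = 49623$)
$\left(P + S\right) - 307414 = \left(49623 + 28548\right) - 307414 = 78171 - 307414 = -229243$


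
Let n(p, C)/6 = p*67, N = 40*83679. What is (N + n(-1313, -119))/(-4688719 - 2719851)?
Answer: -1409667/3704285 ≈ -0.38055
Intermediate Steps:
N = 3347160
n(p, C) = 402*p (n(p, C) = 6*(p*67) = 6*(67*p) = 402*p)
(N + n(-1313, -119))/(-4688719 - 2719851) = (3347160 + 402*(-1313))/(-4688719 - 2719851) = (3347160 - 527826)/(-7408570) = 2819334*(-1/7408570) = -1409667/3704285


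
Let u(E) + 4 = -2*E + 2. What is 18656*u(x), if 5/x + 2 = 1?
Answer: 149248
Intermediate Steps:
x = -5 (x = 5/(-2 + 1) = 5/(-1) = 5*(-1) = -5)
u(E) = -2 - 2*E (u(E) = -4 + (-2*E + 2) = -4 + (2 - 2*E) = -2 - 2*E)
18656*u(x) = 18656*(-2 - 2*(-5)) = 18656*(-2 + 10) = 18656*8 = 149248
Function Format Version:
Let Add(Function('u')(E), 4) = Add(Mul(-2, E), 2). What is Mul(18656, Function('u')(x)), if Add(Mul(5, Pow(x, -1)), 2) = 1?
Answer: 149248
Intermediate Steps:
x = -5 (x = Mul(5, Pow(Add(-2, 1), -1)) = Mul(5, Pow(-1, -1)) = Mul(5, -1) = -5)
Function('u')(E) = Add(-2, Mul(-2, E)) (Function('u')(E) = Add(-4, Add(Mul(-2, E), 2)) = Add(-4, Add(2, Mul(-2, E))) = Add(-2, Mul(-2, E)))
Mul(18656, Function('u')(x)) = Mul(18656, Add(-2, Mul(-2, -5))) = Mul(18656, Add(-2, 10)) = Mul(18656, 8) = 149248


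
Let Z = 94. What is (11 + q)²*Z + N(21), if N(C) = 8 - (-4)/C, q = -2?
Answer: 160066/21 ≈ 7622.2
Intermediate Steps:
N(C) = 8 + 4/C
(11 + q)²*Z + N(21) = (11 - 2)²*94 + (8 + 4/21) = 9²*94 + (8 + 4*(1/21)) = 81*94 + (8 + 4/21) = 7614 + 172/21 = 160066/21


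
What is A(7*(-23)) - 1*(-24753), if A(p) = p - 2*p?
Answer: 24914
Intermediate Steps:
A(p) = -p
A(7*(-23)) - 1*(-24753) = -7*(-23) - 1*(-24753) = -1*(-161) + 24753 = 161 + 24753 = 24914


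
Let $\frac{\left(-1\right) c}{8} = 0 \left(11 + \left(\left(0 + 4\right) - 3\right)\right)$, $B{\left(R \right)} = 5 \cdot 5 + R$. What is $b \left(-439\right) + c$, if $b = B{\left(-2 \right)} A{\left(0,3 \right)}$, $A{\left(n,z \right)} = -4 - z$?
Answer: $70679$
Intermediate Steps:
$B{\left(R \right)} = 25 + R$
$c = 0$ ($c = - 8 \cdot 0 \left(11 + \left(\left(0 + 4\right) - 3\right)\right) = - 8 \cdot 0 \left(11 + \left(4 - 3\right)\right) = - 8 \cdot 0 \left(11 + 1\right) = - 8 \cdot 0 \cdot 12 = \left(-8\right) 0 = 0$)
$b = -161$ ($b = \left(25 - 2\right) \left(-4 - 3\right) = 23 \left(-4 - 3\right) = 23 \left(-7\right) = -161$)
$b \left(-439\right) + c = \left(-161\right) \left(-439\right) + 0 = 70679 + 0 = 70679$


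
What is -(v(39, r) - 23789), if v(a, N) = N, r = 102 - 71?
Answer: 23758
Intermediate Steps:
r = 31
-(v(39, r) - 23789) = -(31 - 23789) = -1*(-23758) = 23758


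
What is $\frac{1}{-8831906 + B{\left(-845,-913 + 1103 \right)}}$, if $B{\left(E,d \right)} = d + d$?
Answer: $- \frac{1}{8831526} \approx -1.1323 \cdot 10^{-7}$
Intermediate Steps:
$B{\left(E,d \right)} = 2 d$
$\frac{1}{-8831906 + B{\left(-845,-913 + 1103 \right)}} = \frac{1}{-8831906 + 2 \left(-913 + 1103\right)} = \frac{1}{-8831906 + 2 \cdot 190} = \frac{1}{-8831906 + 380} = \frac{1}{-8831526} = - \frac{1}{8831526}$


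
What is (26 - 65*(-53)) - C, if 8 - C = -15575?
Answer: -12112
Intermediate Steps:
C = 15583 (C = 8 - 1*(-15575) = 8 + 15575 = 15583)
(26 - 65*(-53)) - C = (26 - 65*(-53)) - 1*15583 = (26 + 3445) - 15583 = 3471 - 15583 = -12112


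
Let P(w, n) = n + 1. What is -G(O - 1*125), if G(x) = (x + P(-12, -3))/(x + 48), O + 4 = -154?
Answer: -57/47 ≈ -1.2128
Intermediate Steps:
O = -158 (O = -4 - 154 = -158)
P(w, n) = 1 + n
G(x) = (-2 + x)/(48 + x) (G(x) = (x + (1 - 3))/(x + 48) = (x - 2)/(48 + x) = (-2 + x)/(48 + x))
-G(O - 1*125) = -(-2 + (-158 - 1*125))/(48 + (-158 - 1*125)) = -(-2 + (-158 - 125))/(48 + (-158 - 125)) = -(-2 - 283)/(48 - 283) = -(-285)/(-235) = -(-1)*(-285)/235 = -1*57/47 = -57/47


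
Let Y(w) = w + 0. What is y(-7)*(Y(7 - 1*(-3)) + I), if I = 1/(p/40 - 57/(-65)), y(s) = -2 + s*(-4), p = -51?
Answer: 40300/207 ≈ 194.69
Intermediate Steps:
Y(w) = w
y(s) = -2 - 4*s
I = -520/207 (I = 1/(-51/40 - 57/(-65)) = 1/(-51*1/40 - 57*(-1/65)) = 1/(-51/40 + 57/65) = 1/(-207/520) = 1*(-520/207) = -520/207 ≈ -2.5121)
y(-7)*(Y(7 - 1*(-3)) + I) = (-2 - 4*(-7))*((7 - 1*(-3)) - 520/207) = (-2 + 28)*((7 + 3) - 520/207) = 26*(10 - 520/207) = 26*(1550/207) = 40300/207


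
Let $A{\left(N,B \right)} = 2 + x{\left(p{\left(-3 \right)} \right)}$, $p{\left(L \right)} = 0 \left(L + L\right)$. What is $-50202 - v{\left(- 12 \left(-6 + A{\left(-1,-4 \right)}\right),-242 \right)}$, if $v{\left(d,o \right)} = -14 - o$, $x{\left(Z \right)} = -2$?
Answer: $-50430$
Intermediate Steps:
$p{\left(L \right)} = 0$ ($p{\left(L \right)} = 0 \cdot 2 L = 0$)
$A{\left(N,B \right)} = 0$ ($A{\left(N,B \right)} = 2 - 2 = 0$)
$-50202 - v{\left(- 12 \left(-6 + A{\left(-1,-4 \right)}\right),-242 \right)} = -50202 - \left(-14 - -242\right) = -50202 - \left(-14 + 242\right) = -50202 - 228 = -50430$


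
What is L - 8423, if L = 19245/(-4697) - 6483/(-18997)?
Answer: -68355477011/8111719 ≈ -8426.8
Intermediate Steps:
L = -30467874/8111719 (L = 19245*(-1/4697) - 6483*(-1/18997) = -19245/4697 + 6483/18997 = -30467874/8111719 ≈ -3.7560)
L - 8423 = -30467874/8111719 - 8423 = -68355477011/8111719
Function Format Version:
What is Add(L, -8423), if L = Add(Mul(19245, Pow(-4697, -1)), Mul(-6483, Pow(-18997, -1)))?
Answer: Rational(-68355477011, 8111719) ≈ -8426.8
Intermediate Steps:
L = Rational(-30467874, 8111719) (L = Add(Mul(19245, Rational(-1, 4697)), Mul(-6483, Rational(-1, 18997))) = Add(Rational(-19245, 4697), Rational(6483, 18997)) = Rational(-30467874, 8111719) ≈ -3.7560)
Add(L, -8423) = Add(Rational(-30467874, 8111719), -8423) = Rational(-68355477011, 8111719)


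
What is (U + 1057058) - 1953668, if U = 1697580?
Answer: 800970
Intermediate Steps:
(U + 1057058) - 1953668 = (1697580 + 1057058) - 1953668 = 2754638 - 1953668 = 800970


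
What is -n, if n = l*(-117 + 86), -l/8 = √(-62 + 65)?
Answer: -248*√3 ≈ -429.55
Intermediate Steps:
l = -8*√3 (l = -8*√(-62 + 65) = -8*√3 ≈ -13.856)
n = 248*√3 (n = (-8*√3)*(-117 + 86) = -8*√3*(-31) = 248*√3 ≈ 429.55)
-n = -248*√3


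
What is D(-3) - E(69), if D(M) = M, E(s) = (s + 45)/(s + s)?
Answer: -88/23 ≈ -3.8261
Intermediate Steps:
E(s) = (45 + s)/(2*s) (E(s) = (45 + s)/((2*s)) = (45 + s)*(1/(2*s)) = (45 + s)/(2*s))
D(-3) - E(69) = -3 - (45 + 69)/(2*69) = -3 - 114/(2*69) = -3 - 1*19/23 = -3 - 19/23 = -88/23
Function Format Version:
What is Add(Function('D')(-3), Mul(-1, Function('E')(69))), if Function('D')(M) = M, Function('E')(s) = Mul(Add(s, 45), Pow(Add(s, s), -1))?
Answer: Rational(-88, 23) ≈ -3.8261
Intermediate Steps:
Function('E')(s) = Mul(Rational(1, 2), Pow(s, -1), Add(45, s)) (Function('E')(s) = Mul(Add(45, s), Pow(Mul(2, s), -1)) = Mul(Add(45, s), Mul(Rational(1, 2), Pow(s, -1))) = Mul(Rational(1, 2), Pow(s, -1), Add(45, s)))
Add(Function('D')(-3), Mul(-1, Function('E')(69))) = Add(-3, Mul(-1, Mul(Rational(1, 2), Pow(69, -1), Add(45, 69)))) = Add(-3, Mul(-1, Mul(Rational(1, 2), Rational(1, 69), 114))) = Add(-3, Mul(-1, Rational(19, 23))) = Add(-3, Rational(-19, 23)) = Rational(-88, 23)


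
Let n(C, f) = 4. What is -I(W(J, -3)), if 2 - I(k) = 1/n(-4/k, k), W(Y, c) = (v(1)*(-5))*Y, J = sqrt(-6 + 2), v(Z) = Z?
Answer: -7/4 ≈ -1.7500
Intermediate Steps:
J = 2*I (J = sqrt(-4) = 2*I ≈ 2.0*I)
W(Y, c) = -5*Y (W(Y, c) = (1*(-5))*Y = -5*Y)
I(k) = 7/4 (I(k) = 2 - 1/4 = 7/4)
-I(W(J, -3)) = -1*7/4 = -7/4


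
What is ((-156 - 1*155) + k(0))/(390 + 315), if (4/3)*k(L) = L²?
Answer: -311/705 ≈ -0.44113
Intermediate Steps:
k(L) = 3*L²/4
((-156 - 1*155) + k(0))/(390 + 315) = ((-156 - 1*155) + (¾)*0²)/(390 + 315) = ((-156 - 155) + (¾)*0)/705 = (-311 + 0)*(1/705) = -311*1/705 = -311/705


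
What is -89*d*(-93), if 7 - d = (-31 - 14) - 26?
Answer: 645606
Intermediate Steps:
d = 78 (d = 7 - ((-31 - 14) - 26) = 7 - (-45 - 26) = 7 - 1*(-71) = 7 + 71 = 78)
-89*d*(-93) = -89*78*(-93) = -6942*(-93) = 645606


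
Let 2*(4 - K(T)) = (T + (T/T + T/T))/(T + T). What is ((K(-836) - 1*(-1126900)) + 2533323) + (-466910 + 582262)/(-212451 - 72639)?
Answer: 872360924623943/238335240 ≈ 3.6602e+6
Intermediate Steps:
K(T) = 4 - (2 + T)/(4*T) (K(T) = 4 - (T + (T/T + T/T))/(2*(T + T)) = 4 - (T + (1 + 1))/(2*(2*T)) = 4 - (T + 2)*1/(2*T)/2 = 4 - (2 + T)*1/(2*T)/2 = 4 - (2 + T)/(4*T))
((K(-836) - 1*(-1126900)) + 2533323) + (-466910 + 582262)/(-212451 - 72639) = (((¼)*(-2 + 15*(-836))/(-836) - 1*(-1126900)) + 2533323) + (-466910 + 582262)/(-212451 - 72639) = (((¼)*(-1/836)*(-2 - 12540) + 1126900) + 2533323) + 115352/(-285090) = (((¼)*(-1/836)*(-12542) + 1126900) + 2533323) + 115352*(-1/285090) = ((6271/1672 + 1126900) + 2533323) - 57676/142545 = (1884183071/1672 + 2533323) - 57676/142545 = 6119899127/1672 - 57676/142545 = 872360924623943/238335240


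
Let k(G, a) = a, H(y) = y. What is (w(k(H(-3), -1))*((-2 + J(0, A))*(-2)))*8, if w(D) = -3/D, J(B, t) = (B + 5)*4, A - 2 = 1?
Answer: -864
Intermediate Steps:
A = 3 (A = 2 + 1 = 3)
J(B, t) = 20 + 4*B (J(B, t) = (5 + B)*4 = 20 + 4*B)
(w(k(H(-3), -1))*((-2 + J(0, A))*(-2)))*8 = ((-3/(-1))*((-2 + (20 + 4*0))*(-2)))*8 = ((-3*(-1))*((-2 + (20 + 0))*(-2)))*8 = (3*((-2 + 20)*(-2)))*8 = (3*(18*(-2)))*8 = (3*(-36))*8 = -108*8 = -864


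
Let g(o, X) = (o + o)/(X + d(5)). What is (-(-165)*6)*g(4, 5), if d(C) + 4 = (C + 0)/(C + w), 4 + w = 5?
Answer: 4320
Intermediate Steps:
w = 1 (w = -4 + 5 = 1)
d(C) = -4 + C/(1 + C) (d(C) = -4 + (C + 0)/(C + 1) = -4 + C/(1 + C))
g(o, X) = 2*o/(-19/6 + X) (g(o, X) = (o + o)/(X + (-4 - 3*5)/(1 + 5)) = (2*o)/(X + (-4 - 15)/6) = (2*o)/(X + (⅙)*(-19)) = (2*o)/(X - 19/6) = (2*o)/(-19/6 + X) = 2*o/(-19/6 + X))
(-(-165)*6)*g(4, 5) = (-(-165)*6)*(12*4/(-19 + 6*5)) = (-15*(-66))*(12*4/(-19 + 30)) = 990*(12*4/11) = 990*(12*4*(1/11)) = 990*(48/11) = 4320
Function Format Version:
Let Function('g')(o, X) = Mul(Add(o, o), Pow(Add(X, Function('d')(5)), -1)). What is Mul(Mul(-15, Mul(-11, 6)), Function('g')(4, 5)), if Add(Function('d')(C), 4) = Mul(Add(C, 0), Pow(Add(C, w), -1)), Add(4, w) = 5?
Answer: 4320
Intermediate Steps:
w = 1 (w = Add(-4, 5) = 1)
Function('d')(C) = Add(-4, Mul(C, Pow(Add(1, C), -1))) (Function('d')(C) = Add(-4, Mul(Add(C, 0), Pow(Add(C, 1), -1))) = Add(-4, Mul(C, Pow(Add(1, C), -1))))
Function('g')(o, X) = Mul(2, o, Pow(Add(Rational(-19, 6), X), -1)) (Function('g')(o, X) = Mul(Add(o, o), Pow(Add(X, Mul(Pow(Add(1, 5), -1), Add(-4, Mul(-3, 5)))), -1)) = Mul(Mul(2, o), Pow(Add(X, Mul(Pow(6, -1), Add(-4, -15))), -1)) = Mul(Mul(2, o), Pow(Add(X, Mul(Rational(1, 6), -19)), -1)) = Mul(Mul(2, o), Pow(Add(X, Rational(-19, 6)), -1)) = Mul(Mul(2, o), Pow(Add(Rational(-19, 6), X), -1)) = Mul(2, o, Pow(Add(Rational(-19, 6), X), -1)))
Mul(Mul(-15, Mul(-11, 6)), Function('g')(4, 5)) = Mul(Mul(-15, Mul(-11, 6)), Mul(12, 4, Pow(Add(-19, Mul(6, 5)), -1))) = Mul(Mul(-15, -66), Mul(12, 4, Pow(Add(-19, 30), -1))) = Mul(990, Mul(12, 4, Pow(11, -1))) = Mul(990, Mul(12, 4, Rational(1, 11))) = Mul(990, Rational(48, 11)) = 4320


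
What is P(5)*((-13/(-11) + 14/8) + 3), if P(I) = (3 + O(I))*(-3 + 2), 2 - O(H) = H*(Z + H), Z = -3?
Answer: 1305/44 ≈ 29.659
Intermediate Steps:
O(H) = 2 - H*(-3 + H)
P(I) = -5 + I² - 3*I (P(I) = (3 + (2 - I² + 3*I))*(-3 + 2) = (5 - I² + 3*I)*(-1) = -5 + I² - 3*I)
P(5)*((-13/(-11) + 14/8) + 3) = (-5 + 5² - 3*5)*((-13/(-11) + 14/8) + 3) = (-5 + 25 - 15)*((-13*(-1/11) + 14*(⅛)) + 3) = 5*((13/11 + 7/4) + 3) = 5*(129/44 + 3) = 5*(261/44) = 1305/44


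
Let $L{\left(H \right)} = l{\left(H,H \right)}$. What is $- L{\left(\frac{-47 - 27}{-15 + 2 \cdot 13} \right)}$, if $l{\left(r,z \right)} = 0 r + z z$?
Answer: $- \frac{5476}{121} \approx -45.256$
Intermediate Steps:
$l{\left(r,z \right)} = z^{2}$ ($l{\left(r,z \right)} = 0 + z^{2} = z^{2}$)
$L{\left(H \right)} = H^{2}$
$- L{\left(\frac{-47 - 27}{-15 + 2 \cdot 13} \right)} = - \left(\frac{-47 - 27}{-15 + 2 \cdot 13}\right)^{2} = - \left(- \frac{74}{-15 + 26}\right)^{2} = - \left(- \frac{74}{11}\right)^{2} = \left(-1\right) \frac{5476}{121} = - \frac{5476}{121}$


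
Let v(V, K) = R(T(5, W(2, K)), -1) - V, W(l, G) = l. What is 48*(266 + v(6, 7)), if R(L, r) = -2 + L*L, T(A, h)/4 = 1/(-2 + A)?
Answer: 37408/3 ≈ 12469.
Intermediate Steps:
T(A, h) = 4/(-2 + A)
R(L, r) = -2 + L²
v(V, K) = -2/9 - V (v(V, K) = (-2 + (4/(-2 + 5))²) - V = (-2 + (4/3)²) - V = (-2 + 16/9) - V = -2/9 - V)
48*(266 + v(6, 7)) = 48*(266 + (-2/9 - 1*6)) = 48*(266 + (-2/9 - 6)) = 48*(266 - 56/9) = 48*(2338/9) = 37408/3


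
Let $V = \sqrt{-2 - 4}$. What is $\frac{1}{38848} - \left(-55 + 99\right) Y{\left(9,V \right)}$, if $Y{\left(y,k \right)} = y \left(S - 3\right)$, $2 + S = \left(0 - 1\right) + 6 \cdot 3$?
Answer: $- \frac{184605695}{38848} \approx -4752.0$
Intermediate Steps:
$S = 15$ ($S = -2 + \left(\left(0 - 1\right) + 6 \cdot 3\right) = -2 + \left(-1 + 18\right) = -2 + 17 = 15$)
$V = i \sqrt{6}$ ($V = \sqrt{-6} = i \sqrt{6} \approx 2.4495 i$)
$Y{\left(y,k \right)} = 12 y$ ($Y{\left(y,k \right)} = y \left(15 - 3\right) = y 12 = 12 y$)
$\frac{1}{38848} - \left(-55 + 99\right) Y{\left(9,V \right)} = \frac{1}{38848} - \left(-55 + 99\right) 12 \cdot 9 = \frac{1}{38848} - 44 \cdot 108 = \frac{1}{38848} - 4752 = - \frac{184605695}{38848}$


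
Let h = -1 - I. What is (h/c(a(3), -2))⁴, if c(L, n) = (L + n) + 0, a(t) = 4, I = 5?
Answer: 81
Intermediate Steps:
c(L, n) = L + n
h = -6 (h = -1 - 1*5 = -1 - 5 = -6)
(h/c(a(3), -2))⁴ = (-6/(4 - 2))⁴ = (-6/2)⁴ = (-6*½)⁴ = (-3)⁴ = 81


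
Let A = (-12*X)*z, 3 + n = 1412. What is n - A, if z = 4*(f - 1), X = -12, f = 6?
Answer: -1471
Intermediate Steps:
z = 20 (z = 4*(6 - 1) = 4*5 = 20)
n = 1409 (n = -3 + 1412 = 1409)
A = 2880 (A = -12*(-12)*20 = 144*20 = 2880)
n - A = 1409 - 1*2880 = 1409 - 2880 = -1471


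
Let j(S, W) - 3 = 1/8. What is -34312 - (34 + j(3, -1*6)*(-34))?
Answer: -136959/4 ≈ -34240.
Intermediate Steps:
j(S, W) = 25/8 (j(S, W) = 3 + 1/8 = 3 + ⅛ = 25/8)
-34312 - (34 + j(3, -1*6)*(-34)) = -34312 - (34 + (25/8)*(-34)) = -34312 - (34 - 425/4) = -34312 - 1*(-289/4) = -34312 + 289/4 = -136959/4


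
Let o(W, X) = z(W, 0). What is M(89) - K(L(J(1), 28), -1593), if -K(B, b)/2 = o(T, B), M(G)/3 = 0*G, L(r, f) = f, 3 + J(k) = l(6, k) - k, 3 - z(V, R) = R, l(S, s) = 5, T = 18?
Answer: 6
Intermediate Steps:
z(V, R) = 3 - R
J(k) = 2 - k (J(k) = -3 + (5 - k) = 2 - k)
o(W, X) = 3 (o(W, X) = 3 - 1*0 = 3 + 0 = 3)
M(G) = 0 (M(G) = 3*(0*G) = 3*0 = 0)
K(B, b) = -6 (K(B, b) = -2*3 = -6)
M(89) - K(L(J(1), 28), -1593) = 0 - 1*(-6) = 0 + 6 = 6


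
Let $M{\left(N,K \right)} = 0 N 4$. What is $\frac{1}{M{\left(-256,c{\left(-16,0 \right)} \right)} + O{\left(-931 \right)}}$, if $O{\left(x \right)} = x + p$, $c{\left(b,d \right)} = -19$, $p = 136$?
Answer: $- \frac{1}{795} \approx -0.0012579$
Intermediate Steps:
$O{\left(x \right)} = 136 + x$ ($O{\left(x \right)} = x + 136 = 136 + x$)
$M{\left(N,K \right)} = 0$ ($M{\left(N,K \right)} = 0 \cdot 4 = 0$)
$\frac{1}{M{\left(-256,c{\left(-16,0 \right)} \right)} + O{\left(-931 \right)}} = \frac{1}{0 + \left(136 - 931\right)} = \frac{1}{0 - 795} = \frac{1}{-795} = - \frac{1}{795}$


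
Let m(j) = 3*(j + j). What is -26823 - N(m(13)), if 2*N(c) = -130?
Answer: -26758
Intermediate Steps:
m(j) = 6*j (m(j) = 3*(2*j) = 6*j)
N(c) = -65 (N(c) = (½)*(-130) = -65)
-26823 - N(m(13)) = -26823 - 1*(-65) = -26823 + 65 = -26758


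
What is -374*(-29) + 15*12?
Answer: 11026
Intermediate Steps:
-374*(-29) + 15*12 = 10846 + 180 = 11026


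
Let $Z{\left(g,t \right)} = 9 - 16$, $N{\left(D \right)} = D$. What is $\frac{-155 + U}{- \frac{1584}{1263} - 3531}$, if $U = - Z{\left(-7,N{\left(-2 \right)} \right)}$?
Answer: $\frac{62308}{1487079} \approx 0.0419$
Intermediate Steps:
$Z{\left(g,t \right)} = -7$ ($Z{\left(g,t \right)} = 9 - 16 = -7$)
$U = 7$ ($U = \left(-1\right) \left(-7\right) = 7$)
$\frac{-155 + U}{- \frac{1584}{1263} - 3531} = \frac{-155 + 7}{- \frac{1584}{1263} - 3531} = - \frac{148}{\left(-1584\right) \frac{1}{1263} - 3531} = - \frac{148}{- \frac{528}{421} - 3531} = - \frac{148}{- \frac{1487079}{421}} = \left(-148\right) \left(- \frac{421}{1487079}\right) = \frac{62308}{1487079}$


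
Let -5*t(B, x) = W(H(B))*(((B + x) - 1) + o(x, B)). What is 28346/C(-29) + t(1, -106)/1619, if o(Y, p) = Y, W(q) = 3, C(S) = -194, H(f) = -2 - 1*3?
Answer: -114668743/785215 ≈ -146.03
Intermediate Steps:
H(f) = -5 (H(f) = -2 - 3 = -5)
t(B, x) = ⅗ - 6*x/5 - 3*B/5 (t(B, x) = -3*(((B + x) - 1) + x)/5 = -3*((-1 + B + x) + x)/5 = -3*(-1 + B + 2*x)/5 = -(-3 + 3*B + 6*x)/5 = ⅗ - 6*x/5 - 3*B/5)
28346/C(-29) + t(1, -106)/1619 = 28346/(-194) + (⅗ - 6/5*(-106) - ⅗*1)/1619 = 28346*(-1/194) + (⅗ + 636/5 - ⅗)*(1/1619) = -14173/97 + (636/5)*(1/1619) = -14173/97 + 636/8095 = -114668743/785215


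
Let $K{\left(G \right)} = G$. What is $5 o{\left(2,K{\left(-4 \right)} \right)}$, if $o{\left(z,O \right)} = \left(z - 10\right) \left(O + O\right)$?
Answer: $320$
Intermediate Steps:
$o{\left(z,O \right)} = 2 O \left(-10 + z\right)$ ($o{\left(z,O \right)} = \left(-10 + z\right) 2 O = 2 O \left(-10 + z\right)$)
$5 o{\left(2,K{\left(-4 \right)} \right)} = 5 \cdot 2 \left(-4\right) \left(-10 + 2\right) = 5 \cdot 2 \left(-4\right) \left(-8\right) = 5 \cdot 64 = 320$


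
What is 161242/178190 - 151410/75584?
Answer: -3698108143/3367078240 ≈ -1.0983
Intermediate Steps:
161242/178190 - 151410/75584 = 161242*(1/178190) - 151410*1/75584 = 80621/89095 - 75705/37792 = -3698108143/3367078240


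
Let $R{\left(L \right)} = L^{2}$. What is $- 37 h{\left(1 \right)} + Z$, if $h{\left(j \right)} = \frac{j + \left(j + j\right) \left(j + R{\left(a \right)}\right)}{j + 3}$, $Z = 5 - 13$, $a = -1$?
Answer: $- \frac{217}{4} \approx -54.25$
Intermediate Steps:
$Z = -8$ ($Z = 5 - 13 = -8$)
$h{\left(j \right)} = \frac{j + 2 j \left(1 + j\right)}{3 + j}$ ($h{\left(j \right)} = \frac{j + \left(j + j\right) \left(j + \left(-1\right)^{2}\right)}{j + 3} = \frac{j + 2 j \left(j + 1\right)}{3 + j} = \frac{j + 2 j \left(1 + j\right)}{3 + j}$)
$- 37 h{\left(1 \right)} + Z = - 37 \cdot 1 \frac{1}{3 + 1} \left(3 + 2 \cdot 1\right) - 8 = - 37 \cdot 1 \cdot \frac{1}{4} \left(3 + 2\right) - 8 = - 37 \cdot 1 \cdot \frac{1}{4} \cdot 5 - 8 = \left(-37\right) \frac{5}{4} - 8 = - \frac{185}{4} - 8 = - \frac{217}{4}$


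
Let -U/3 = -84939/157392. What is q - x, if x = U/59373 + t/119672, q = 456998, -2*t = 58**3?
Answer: 7098176177915449969/15532154444016 ≈ 4.5700e+5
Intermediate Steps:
U = 28313/17488 (U = -(-254817)/157392 = -3*(-28313/52464) = 28313/17488 ≈ 1.6190)
t = -97556 (t = -1/2*58**3 = -1/2*195112 = -97556)
x = -12661309026001/15532154444016 (x = (28313/17488)/59373 - 97556/119672 = (28313/17488)*(1/59373) - 97556*1/119672 = 28313/1038315024 - 24389/29918 = -12661309026001/15532154444016 ≈ -0.81517)
q - x = 456998 - 1*(-12661309026001/15532154444016) = 456998 + 12661309026001/15532154444016 = 7098176177915449969/15532154444016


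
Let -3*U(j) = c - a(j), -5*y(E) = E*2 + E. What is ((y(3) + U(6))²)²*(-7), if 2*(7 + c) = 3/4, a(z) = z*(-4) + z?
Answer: -1419018706567/207360000 ≈ -6843.3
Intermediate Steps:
a(z) = -3*z (a(z) = -4*z + z = -3*z)
c = -53/8 (c = -7 + (3/4)/2 = -7 + (3*(¼))/2 = -7 + (½)*(¾) = -7 + 3/8 = -53/8 ≈ -6.6250)
y(E) = -3*E/5 (y(E) = -(E*2 + E)/5 = -(2*E + E)/5 = -3*E/5)
U(j) = 53/24 - j (U(j) = -(-53/8 - (-3)*j)/3 = -(-53/8 + 3*j)/3 = 53/24 - j)
((y(3) + U(6))²)²*(-7) = ((-⅗*3 + (53/24 - 1*6))²)²*(-7) = ((-9/5 + (53/24 - 6))²)²*(-7) = ((-9/5 - 91/24)²)²*(-7) = ((-671/120)²)²*(-7) = (450241/14400)²*(-7) = (202716958081/207360000)*(-7) = -1419018706567/207360000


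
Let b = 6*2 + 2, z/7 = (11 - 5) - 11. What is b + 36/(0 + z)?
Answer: 454/35 ≈ 12.971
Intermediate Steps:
z = -35 (z = 7*((11 - 5) - 11) = 7*(6 - 11) = 7*(-5) = -35)
b = 14 (b = 12 + 2 = 14)
b + 36/(0 + z) = 14 + 36/(0 - 35) = 14 + 36/(-35) = 14 + 36*(-1/35) = 14 - 36/35 = 454/35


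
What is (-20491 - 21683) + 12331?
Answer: -29843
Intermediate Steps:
(-20491 - 21683) + 12331 = -42174 + 12331 = -29843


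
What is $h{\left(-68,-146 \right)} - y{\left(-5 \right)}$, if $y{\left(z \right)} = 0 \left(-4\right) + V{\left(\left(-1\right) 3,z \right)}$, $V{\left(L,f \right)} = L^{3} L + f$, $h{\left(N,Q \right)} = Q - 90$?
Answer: $-312$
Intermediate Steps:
$h{\left(N,Q \right)} = -90 + Q$
$V{\left(L,f \right)} = f + L^{4}$ ($V{\left(L,f \right)} = L^{4} + f = f + L^{4}$)
$y{\left(z \right)} = 81 + z$ ($y{\left(z \right)} = 0 \left(-4\right) + \left(z + \left(\left(-1\right) 3\right)^{4}\right) = 0 + \left(z + \left(-3\right)^{4}\right) = 0 + \left(z + 81\right) = 0 + \left(81 + z\right) = 81 + z$)
$h{\left(-68,-146 \right)} - y{\left(-5 \right)} = \left(-90 - 146\right) - \left(81 - 5\right) = -236 - 76 = -312$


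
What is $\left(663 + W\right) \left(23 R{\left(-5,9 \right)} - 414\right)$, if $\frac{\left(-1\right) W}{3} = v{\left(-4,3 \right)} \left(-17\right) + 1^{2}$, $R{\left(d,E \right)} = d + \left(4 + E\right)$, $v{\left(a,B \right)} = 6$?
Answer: $-222180$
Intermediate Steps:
$R{\left(d,E \right)} = 4 + E + d$
$W = 303$ ($W = - 3 \left(6 \left(-17\right) + 1^{2}\right) = - 3 \left(-102 + 1\right) = \left(-3\right) \left(-101\right) = 303$)
$\left(663 + W\right) \left(23 R{\left(-5,9 \right)} - 414\right) = \left(663 + 303\right) \left(23 \left(4 + 9 - 5\right) - 414\right) = 966 \left(23 \cdot 8 - 414\right) = 966 \left(184 - 414\right) = 966 \left(-230\right) = -222180$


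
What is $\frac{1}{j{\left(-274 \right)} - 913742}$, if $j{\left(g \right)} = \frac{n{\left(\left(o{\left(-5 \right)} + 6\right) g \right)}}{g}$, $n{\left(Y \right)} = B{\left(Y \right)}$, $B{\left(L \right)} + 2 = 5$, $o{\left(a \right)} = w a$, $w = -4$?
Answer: $- \frac{274}{250365311} \approx -1.0944 \cdot 10^{-6}$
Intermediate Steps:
$o{\left(a \right)} = - 4 a$
$B{\left(L \right)} = 3$ ($B{\left(L \right)} = -2 + 5 = 3$)
$n{\left(Y \right)} = 3$
$j{\left(g \right)} = \frac{3}{g}$
$\frac{1}{j{\left(-274 \right)} - 913742} = \frac{1}{\frac{3}{-274} - 913742} = \frac{1}{3 \left(- \frac{1}{274}\right) - 913742} = \frac{1}{- \frac{3}{274} - 913742} = \frac{1}{- \frac{250365311}{274}} = - \frac{274}{250365311}$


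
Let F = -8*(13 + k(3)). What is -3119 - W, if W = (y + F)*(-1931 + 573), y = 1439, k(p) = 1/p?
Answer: 5418569/3 ≈ 1.8062e+6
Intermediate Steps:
F = -320/3 (F = -8*(13 + 1/3) = -8*40/3 = -320/3 ≈ -106.67)
W = -5427926/3 (W = (1439 - 320/3)*(-1931 + 573) = (3997/3)*(-1358) = -5427926/3 ≈ -1.8093e+6)
-3119 - W = -3119 - 1*(-5427926/3) = -3119 + 5427926/3 = 5418569/3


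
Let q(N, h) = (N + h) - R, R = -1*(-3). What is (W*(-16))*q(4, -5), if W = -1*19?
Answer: -1216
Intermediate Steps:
R = 3
q(N, h) = -3 + N + h (q(N, h) = (N + h) - 1*3 = (N + h) - 3 = -3 + N + h)
W = -19
(W*(-16))*q(4, -5) = (-19*(-16))*(-3 + 4 - 5) = 304*(-4) = -1216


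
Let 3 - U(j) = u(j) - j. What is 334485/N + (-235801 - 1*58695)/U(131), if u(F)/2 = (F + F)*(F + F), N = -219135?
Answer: 621947509/1001841393 ≈ 0.62080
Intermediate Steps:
u(F) = 8*F² (u(F) = 2*((F + F)*(F + F)) = 2*((2*F)*(2*F)) = 2*(4*F²) = 8*F²)
U(j) = 3 + j - 8*j² (U(j) = 3 - (8*j² - j) = 3 - (-j + 8*j²) = 3 + (j - 8*j²) = 3 + j - 8*j²)
334485/N + (-235801 - 1*58695)/U(131) = 334485/(-219135) + (-235801 - 1*58695)/(3 + 131 - 8*131²) = 334485*(-1/219135) + (-235801 - 58695)/(3 + 131 - 8*17161) = -22299/14609 - 294496/(3 + 131 - 137288) = -22299/14609 - 294496/(-137154) = -22299/14609 - 294496*(-1/137154) = -22299/14609 + 147248/68577 = 621947509/1001841393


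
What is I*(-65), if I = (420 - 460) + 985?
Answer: -61425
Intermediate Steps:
I = 945 (I = -40 + 985 = 945)
I*(-65) = 945*(-65) = -61425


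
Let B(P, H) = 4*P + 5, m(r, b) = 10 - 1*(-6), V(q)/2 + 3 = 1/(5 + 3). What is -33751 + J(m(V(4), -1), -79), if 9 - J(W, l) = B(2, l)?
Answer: -33755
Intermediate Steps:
V(q) = -23/4 (V(q) = -6 + 2/(5 + 3) = -6 + 2/8 = -6 + 2*(⅛) = -6 + ¼ = -23/4)
m(r, b) = 16 (m(r, b) = 10 + 6 = 16)
B(P, H) = 5 + 4*P
J(W, l) = -4 (J(W, l) = 9 - (5 + 4*2) = 9 - (5 + 8) = 9 - 1*13 = 9 - 13 = -4)
-33751 + J(m(V(4), -1), -79) = -33751 - 4 = -33755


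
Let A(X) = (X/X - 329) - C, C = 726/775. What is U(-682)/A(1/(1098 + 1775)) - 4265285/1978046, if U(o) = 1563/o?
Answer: -1703143772755/792401271508 ≈ -2.1493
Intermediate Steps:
C = 726/775 (C = 726*(1/775) = 726/775 ≈ 0.93677)
A(X) = -254926/775 (A(X) = (X/X - 329) - 1*726/775 = (1 - 329) - 726/775 = -328 - 726/775 = -254926/775)
U(-682)/A(1/(1098 + 1775)) - 4265285/1978046 = (1563/(-682))/(-254926/775) - 4265285/1978046 = (1563*(-1/682))*(-775/254926) - 4265285*1/1978046 = -1563/682*(-775/254926) - 4265285/1978046 = 39075/5608372 - 4265285/1978046 = -1703143772755/792401271508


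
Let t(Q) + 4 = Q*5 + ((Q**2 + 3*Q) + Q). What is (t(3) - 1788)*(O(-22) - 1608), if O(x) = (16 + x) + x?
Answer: 2872816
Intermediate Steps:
O(x) = 16 + 2*x
t(Q) = -4 + Q**2 + 9*Q (t(Q) = -4 + (Q*5 + ((Q**2 + 3*Q) + Q)) = -4 + (5*Q + (Q**2 + 4*Q)) = -4 + (Q**2 + 9*Q) = -4 + Q**2 + 9*Q)
(t(3) - 1788)*(O(-22) - 1608) = ((-4 + 3**2 + 9*3) - 1788)*((16 + 2*(-22)) - 1608) = ((-4 + 9 + 27) - 1788)*((16 - 44) - 1608) = (32 - 1788)*(-28 - 1608) = -1756*(-1636) = 2872816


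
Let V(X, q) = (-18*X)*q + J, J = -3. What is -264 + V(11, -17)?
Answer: 3099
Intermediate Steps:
V(X, q) = -3 - 18*X*q (V(X, q) = (-18*X)*q - 3 = -18*X*q - 3 = -3 - 18*X*q)
-264 + V(11, -17) = -264 + (-3 - 18*11*(-17)) = -264 + (-3 + 3366) = -264 + 3363 = 3099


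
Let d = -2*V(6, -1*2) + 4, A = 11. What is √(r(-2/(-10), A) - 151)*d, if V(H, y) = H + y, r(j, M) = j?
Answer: -4*I*√3770/5 ≈ -49.12*I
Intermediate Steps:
d = -4 (d = -2*(6 - 1*2) + 4 = -2*(6 - 2) + 4 = -2*4 + 4 = -8 + 4 = -4)
√(r(-2/(-10), A) - 151)*d = √(-2/(-10) - 151)*(-4) = √(-2*(-⅒) - 151)*(-4) = √(⅕ - 151)*(-4) = √(-754/5)*(-4) = (I*√3770/5)*(-4) = -4*I*√3770/5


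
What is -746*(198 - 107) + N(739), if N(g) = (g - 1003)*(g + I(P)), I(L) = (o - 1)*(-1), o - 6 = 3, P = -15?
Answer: -260870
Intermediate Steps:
o = 9 (o = 6 + 3 = 9)
I(L) = -8 (I(L) = (9 - 1)*(-1) = 8*(-1) = -8)
N(g) = (-1003 + g)*(-8 + g) (N(g) = (g - 1003)*(g - 8) = (-1003 + g)*(-8 + g))
-746*(198 - 107) + N(739) = -746*(198 - 107) + (8024 + 739² - 1011*739) = -746*91 + (8024 + 546121 - 747129) = -67886 - 192984 = -260870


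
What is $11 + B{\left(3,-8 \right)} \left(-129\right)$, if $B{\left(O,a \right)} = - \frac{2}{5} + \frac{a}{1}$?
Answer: $\frac{5473}{5} \approx 1094.6$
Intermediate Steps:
$B{\left(O,a \right)} = - \frac{2}{5} + a$ ($B{\left(O,a \right)} = \left(-2\right) \frac{1}{5} + a 1 = - \frac{2}{5} + a$)
$11 + B{\left(3,-8 \right)} \left(-129\right) = 11 + \left(- \frac{2}{5} - 8\right) \left(-129\right) = 11 - - \frac{5418}{5} = 11 + \frac{5418}{5} = \frac{5473}{5}$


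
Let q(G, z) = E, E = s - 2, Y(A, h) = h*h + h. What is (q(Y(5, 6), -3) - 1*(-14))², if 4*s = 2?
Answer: 625/4 ≈ 156.25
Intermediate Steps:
s = ½ (s = (¼)*2 = ½ ≈ 0.50000)
Y(A, h) = h + h² (Y(A, h) = h² + h = h + h²)
E = -3/2 (E = ½ - 2 = -3/2 ≈ -1.5000)
q(G, z) = -3/2
(q(Y(5, 6), -3) - 1*(-14))² = (-3/2 - 1*(-14))² = (-3/2 + 14)² = (25/2)² = 625/4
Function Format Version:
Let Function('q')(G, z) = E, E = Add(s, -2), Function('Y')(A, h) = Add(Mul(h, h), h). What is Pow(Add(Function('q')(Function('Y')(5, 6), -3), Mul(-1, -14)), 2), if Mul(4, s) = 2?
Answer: Rational(625, 4) ≈ 156.25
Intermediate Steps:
s = Rational(1, 2) (s = Mul(Rational(1, 4), 2) = Rational(1, 2) ≈ 0.50000)
Function('Y')(A, h) = Add(h, Pow(h, 2)) (Function('Y')(A, h) = Add(Pow(h, 2), h) = Add(h, Pow(h, 2)))
E = Rational(-3, 2) (E = Add(Rational(1, 2), -2) = Rational(-3, 2) ≈ -1.5000)
Function('q')(G, z) = Rational(-3, 2)
Pow(Add(Function('q')(Function('Y')(5, 6), -3), Mul(-1, -14)), 2) = Pow(Add(Rational(-3, 2), Mul(-1, -14)), 2) = Pow(Add(Rational(-3, 2), 14), 2) = Pow(Rational(25, 2), 2) = Rational(625, 4)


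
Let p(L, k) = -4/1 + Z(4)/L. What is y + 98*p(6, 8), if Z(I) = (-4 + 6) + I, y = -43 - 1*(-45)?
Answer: -292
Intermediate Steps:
y = 2 (y = -43 + 45 = 2)
Z(I) = 2 + I
p(L, k) = -4 + 6/L (p(L, k) = -4/1 + (2 + 4)/L = -4*1 + 6/L = -4 + 6/L)
y + 98*p(6, 8) = 2 + 98*(-4 + 6/6) = 2 + 98*(-4 + 6*(⅙)) = 2 + 98*(-4 + 1) = 2 + 98*(-3) = 2 - 294 = -292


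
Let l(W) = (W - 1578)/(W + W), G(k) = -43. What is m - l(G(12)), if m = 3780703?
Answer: 325138837/86 ≈ 3.7807e+6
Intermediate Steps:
l(W) = (-1578 + W)/(2*W) (l(W) = (-1578 + W)/((2*W)) = (-1578 + W)*(1/(2*W)) = (-1578 + W)/(2*W))
m - l(G(12)) = 3780703 - (-1578 - 43)/(2*(-43)) = 3780703 - (-1)*(-1621)/(2*43) = 3780703 - 1*1621/86 = 3780703 - 1621/86 = 325138837/86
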